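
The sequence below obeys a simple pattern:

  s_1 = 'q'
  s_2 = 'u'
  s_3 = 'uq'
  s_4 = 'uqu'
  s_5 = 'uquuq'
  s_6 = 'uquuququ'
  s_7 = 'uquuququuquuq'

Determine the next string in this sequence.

From term 3 onward, concatenate the last term with the second-to-last: u·q = uq, uq·u = uqu, …
The next term joins uquuququuquuq and uquuququ.

uquuququuquuququuququ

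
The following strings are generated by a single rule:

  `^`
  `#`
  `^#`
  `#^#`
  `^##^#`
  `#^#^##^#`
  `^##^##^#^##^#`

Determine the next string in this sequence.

#^#^##^#^##^##^#^##^#

From term 3 onward, concatenate the second-to-last term with the last: ^·# = ^#, #·^# = #^#, …
The next term joins #^#^##^# and ^##^##^#^##^#.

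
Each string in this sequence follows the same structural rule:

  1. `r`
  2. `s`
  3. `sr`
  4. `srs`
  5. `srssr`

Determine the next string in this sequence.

srssrsrs

Each term (from the third on) is the previous term followed by the one before it: term 3 = s·r = sr.
The next term joins srssr and srs.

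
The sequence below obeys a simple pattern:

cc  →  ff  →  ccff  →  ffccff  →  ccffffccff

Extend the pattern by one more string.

ffccffccffffccff

Each term (from the third on) is the two preceding terms concatenated in order: term 3 = cc·ff = ccff.
The next term joins ffccff and ccffffccff.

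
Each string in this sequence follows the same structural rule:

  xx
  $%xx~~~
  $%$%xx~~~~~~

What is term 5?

$%$%$%$%xx~~~~~~~~~~~~

Every step adds $% to the front and ~~~ to the end of the previous string.
From $%$%xx~~~~~~, 2 further steps: $%$%xx~~~~~~ → $%$%$%xx~~~~~~~~~ → (answer).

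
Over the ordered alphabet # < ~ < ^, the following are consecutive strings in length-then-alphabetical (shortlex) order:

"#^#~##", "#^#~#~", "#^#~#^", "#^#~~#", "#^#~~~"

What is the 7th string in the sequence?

Stepping forward 2 times from #^#~~~: #^#~~~ → #^#~~^, then the target.

#^#~^#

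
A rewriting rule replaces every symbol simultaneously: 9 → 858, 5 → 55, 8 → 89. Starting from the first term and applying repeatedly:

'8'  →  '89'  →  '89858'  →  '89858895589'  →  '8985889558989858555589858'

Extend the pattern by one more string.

Rewriting the 25 symbols of 8985889558989858555589858 one by one yields 89 858 89 55 89 89 858 55 55 89 858 89 858 89 55 89 55 55 55 55 89 858 89 55 89; concatenated:

8985889558989858555589858898588955895555555589858895589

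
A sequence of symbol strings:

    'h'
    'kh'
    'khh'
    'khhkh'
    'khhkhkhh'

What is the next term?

khhkhkhhkhhkh

From term 3 onward, concatenate the last term with the second-to-last: kh·h = khh, khh·kh = khhkh, …
Continuing: khhkhkhh · khhkh gives term 6.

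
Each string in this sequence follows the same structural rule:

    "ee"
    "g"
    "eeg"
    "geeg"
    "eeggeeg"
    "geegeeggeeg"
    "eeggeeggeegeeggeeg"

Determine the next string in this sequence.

geegeeggeegeeggeeggeegeeggeeg

Each term (from the third on) is the two preceding terms concatenated in order: term 3 = ee·g = eeg.
The next term joins geegeeggeeg and eeggeeggeegeeggeeg.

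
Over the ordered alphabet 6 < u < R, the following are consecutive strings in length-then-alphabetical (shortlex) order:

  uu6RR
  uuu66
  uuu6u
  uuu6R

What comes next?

uuuu6

Treat uuu6R as a base-3 numeral over the given alphabet and add one, carrying through any trailing R's.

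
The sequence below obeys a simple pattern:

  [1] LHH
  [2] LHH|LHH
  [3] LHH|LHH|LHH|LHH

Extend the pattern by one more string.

LHH|LHH|LHH|LHH|LHH|LHH|LHH|LHH

s(k+1) = s(k)·|·s(k) — each term doubles the last with '|' between the halves.
So the next term is two copies of LHH|LHH|LHH|LHH with '|' between the halves.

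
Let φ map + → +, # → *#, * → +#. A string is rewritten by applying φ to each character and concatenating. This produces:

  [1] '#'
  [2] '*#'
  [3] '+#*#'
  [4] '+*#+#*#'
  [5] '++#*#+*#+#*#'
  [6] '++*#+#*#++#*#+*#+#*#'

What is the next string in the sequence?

+++#*#+*#+#*#++*#+#*#++#*#+*#+#*#

Applying the rule to each of the 20 symbols of ++*#+#*#++#*#+*#+#*# gives the pieces + + +# *# + *# +# *# + + *# +# *# + +# *# + *# +# *#, which concatenate to the answer.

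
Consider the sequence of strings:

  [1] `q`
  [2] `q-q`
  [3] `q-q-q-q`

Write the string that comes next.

Every step duplicates the string with '-' between the halves.
So the next term is two copies of q-q-q-q with '-' between the halves.

q-q-q-q-q-q-q-q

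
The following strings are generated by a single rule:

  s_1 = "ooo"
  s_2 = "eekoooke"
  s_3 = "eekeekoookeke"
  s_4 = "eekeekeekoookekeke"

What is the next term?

eekeekeekeekoookekekeke

s(k+1) = eek·s(k)·ke, so each term gains eek as a prefix and ke as a suffix.
One more step from eekeekeekoookekeke gives the answer.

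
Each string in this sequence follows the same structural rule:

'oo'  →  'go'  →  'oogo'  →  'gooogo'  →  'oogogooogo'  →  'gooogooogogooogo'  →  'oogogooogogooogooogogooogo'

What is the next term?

This is a Fibonacci-style word recurrence s(k) = s(k−2)·s(k−1): e.g. oo·go = oogo.
The next term joins gooogooogogooogo and oogogooogogooogooogogooogo.

gooogooogogooogooogogooogogooogooogogooogo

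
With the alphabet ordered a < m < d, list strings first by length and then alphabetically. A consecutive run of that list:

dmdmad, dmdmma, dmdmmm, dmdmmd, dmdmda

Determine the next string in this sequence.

The successor of dmdmda increments the rightmost position that isn't already d and resets every position after it to a.

dmdmdm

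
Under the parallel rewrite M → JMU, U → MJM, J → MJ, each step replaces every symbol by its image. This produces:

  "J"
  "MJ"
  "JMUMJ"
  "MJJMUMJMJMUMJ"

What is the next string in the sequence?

Applying the rule to each of the 13 symbols of MJJMUMJMJMUMJ gives the pieces JMU MJ MJ JMU MJM JMU MJ JMU MJ JMU MJM JMU MJ, which concatenate to the answer.

JMUMJMJJMUMJMJMUMJJMUMJJMUMJMJMUMJ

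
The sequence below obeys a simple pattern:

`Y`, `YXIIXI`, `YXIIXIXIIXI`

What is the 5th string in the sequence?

The strings grow by a fixed suffix XIIXI each time.
From YXIIXIXIIXI, 2 further steps: YXIIXIXIIXI → YXIIXIXIIXIXIIXI → (answer).

YXIIXIXIIXIXIIXIXIIXI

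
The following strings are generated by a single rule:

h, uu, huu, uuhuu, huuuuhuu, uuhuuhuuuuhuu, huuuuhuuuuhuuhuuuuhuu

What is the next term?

From term 3 onward, concatenate the second-to-last term with the last: h·uu = huu, uu·huu = uuhuu, …
The next term joins uuhuuhuuuuhuu and huuuuhuuuuhuuhuuuuhuu.

uuhuuhuuuuhuuhuuuuhuuuuhuuhuuuuhuu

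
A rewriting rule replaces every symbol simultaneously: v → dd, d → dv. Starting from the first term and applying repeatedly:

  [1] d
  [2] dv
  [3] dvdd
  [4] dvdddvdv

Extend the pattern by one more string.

dvdddvdvdvdddvdd

Apply φ to dvdddvdv symbol by symbol: d→dv, v→dd, d→dv, d→dv, d→dv, v→dd, d→dv, v→dd; joined: dv dd dv dv dv dd dv dd.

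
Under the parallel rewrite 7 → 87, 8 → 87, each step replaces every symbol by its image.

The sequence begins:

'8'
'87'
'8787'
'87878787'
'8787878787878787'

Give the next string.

Rewriting the 16 symbols of 8787878787878787 one by one yields 87 87 87 87 87 87 87 87 87 87 87 87 87 87 87 87; concatenated:

87878787878787878787878787878787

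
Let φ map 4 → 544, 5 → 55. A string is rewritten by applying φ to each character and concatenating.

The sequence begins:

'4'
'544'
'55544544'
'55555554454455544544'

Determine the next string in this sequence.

555555555555555445445554454455555554454455544544

Applying the rule to each of the 20 symbols of 55555554454455544544 gives the pieces 55 55 55 55 55 55 55 544 544 55 544 544 55 55 55 544 544 55 544 544, which concatenate to the answer.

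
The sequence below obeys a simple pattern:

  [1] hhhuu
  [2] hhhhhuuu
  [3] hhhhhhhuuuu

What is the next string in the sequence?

Each string has the form h^{2n+1} u^{n+1} (n = 1, 2, …).
At n = 4 the blocks have lengths 9, 5.

hhhhhhhhhuuuuu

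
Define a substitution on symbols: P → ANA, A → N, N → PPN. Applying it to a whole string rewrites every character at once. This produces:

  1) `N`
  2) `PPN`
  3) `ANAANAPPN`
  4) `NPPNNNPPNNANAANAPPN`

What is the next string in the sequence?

PPNANAANAPPNPPNPPNANAANAPPNPPNNPPNNNPPNNANAANAPPN

Replace each of the 19 characters of NPPNNNPPNNANAANAPPN in place — PPN ANA ANA PPN PPN PPN ANA ANA PPN PPN N PPN N N PPN N ANA ANA PPN — and concatenate.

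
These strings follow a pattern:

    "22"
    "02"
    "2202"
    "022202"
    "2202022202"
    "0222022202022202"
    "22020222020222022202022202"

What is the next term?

This is a Fibonacci-style word recurrence s(k) = s(k−2)·s(k−1): e.g. 22·02 = 2202.
So term 8 is 0222022202022202·22020222020222022202022202.

022202220202220222020222020222022202022202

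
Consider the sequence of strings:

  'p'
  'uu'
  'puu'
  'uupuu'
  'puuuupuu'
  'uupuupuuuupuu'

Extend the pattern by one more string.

Each term (from the third on) is the two preceding terms concatenated in order: term 3 = p·uu = puu.
Continuing: puuuupuu · uupuupuuuupuu gives term 7.

puuuupuuuupuupuuuupuu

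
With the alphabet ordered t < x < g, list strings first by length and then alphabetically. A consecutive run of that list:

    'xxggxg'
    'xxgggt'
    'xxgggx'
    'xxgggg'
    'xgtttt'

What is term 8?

Continuing the enumeration 3 steps past xgtttt: xgtttt → xgtttx → xgtttg → (answer).

xgttxt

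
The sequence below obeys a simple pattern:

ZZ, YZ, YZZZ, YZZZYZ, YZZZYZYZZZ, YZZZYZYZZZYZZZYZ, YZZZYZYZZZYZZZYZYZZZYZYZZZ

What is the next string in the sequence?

YZZZYZYZZZYZZZYZYZZZYZYZZZYZZZYZYZZZYZZZYZ

Each term (from the third on) is the previous term followed by the one before it: term 3 = YZ·ZZ = YZZZ.
The next term joins YZZZYZYZZZYZZZYZYZZZYZYZZZ and YZZZYZYZZZYZZZYZ.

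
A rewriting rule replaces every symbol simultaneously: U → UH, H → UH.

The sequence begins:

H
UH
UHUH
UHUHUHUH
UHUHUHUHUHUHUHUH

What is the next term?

UHUHUHUHUHUHUHUHUHUHUHUHUHUHUHUH

Applying the rule to each of the 16 symbols of UHUHUHUHUHUHUHUH gives the pieces UH UH UH UH UH UH UH UH UH UH UH UH UH UH UH UH, which concatenate to the answer.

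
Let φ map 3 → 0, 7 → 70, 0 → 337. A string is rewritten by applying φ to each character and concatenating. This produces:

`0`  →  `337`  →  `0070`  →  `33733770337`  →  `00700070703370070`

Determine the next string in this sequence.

337337703373373377033770337007033733770337

Applying the rule to each of the 17 symbols of 00700070703370070 gives the pieces 337 337 70 337 337 337 70 337 70 337 0 0 70 337 337 70 337, which concatenate to the answer.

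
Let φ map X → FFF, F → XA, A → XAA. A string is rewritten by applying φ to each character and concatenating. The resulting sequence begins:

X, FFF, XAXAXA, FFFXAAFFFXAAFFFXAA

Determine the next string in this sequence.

XAXAXAFFFXAAXAAXAXAXAFFFXAAXAAXAXAXAFFFXAAXAA

Applying the rule to each of the 18 symbols of FFFXAAFFFXAAFFFXAA gives the pieces XA XA XA FFF XAA XAA XA XA XA FFF XAA XAA XA XA XA FFF XAA XAA, which concatenate to the answer.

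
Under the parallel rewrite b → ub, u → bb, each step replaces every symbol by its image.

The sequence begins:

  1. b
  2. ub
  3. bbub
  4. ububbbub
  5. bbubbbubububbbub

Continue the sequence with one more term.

ububbbubububbbubbbubbbubububbbub

φ(bbubbbubububbbub) expands symbol-by-symbol to ub ub bb ub ub ub bb ub bb ub bb ub ub ub bb ub; joining the 16 pieces gives the next term.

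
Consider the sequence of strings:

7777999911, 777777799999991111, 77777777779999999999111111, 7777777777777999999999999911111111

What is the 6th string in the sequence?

Each string has the form 7^{3n+1} 9^{3n+1} 1^{2n} (n = 1, 2, …).
Setting n = 6 gives 19, 19, 12 characters in each block.

77777777777777777779999999999999999999111111111111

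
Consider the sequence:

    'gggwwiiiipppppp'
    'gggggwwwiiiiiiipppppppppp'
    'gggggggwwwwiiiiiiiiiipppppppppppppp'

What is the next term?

The n-th term is 2n-1 g's then n w's then 3n-2 i's then 4n-2 p's, where the shown terms are n = 2, 3, 4.
For the next term, n = 5, so the run lengths are 9, 5, 13, 18.

gggggggggwwwwwiiiiiiiiiiiiipppppppppppppppppp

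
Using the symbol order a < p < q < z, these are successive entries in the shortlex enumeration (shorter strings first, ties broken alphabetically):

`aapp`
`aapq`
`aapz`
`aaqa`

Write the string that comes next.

aaqp

The successor of aaqa increments the rightmost position that isn't already z and resets every position after it to a.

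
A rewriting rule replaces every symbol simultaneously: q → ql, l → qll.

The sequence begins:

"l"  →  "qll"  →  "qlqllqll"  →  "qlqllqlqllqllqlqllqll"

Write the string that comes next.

qlqllqlqllqllqlqllqlqllqllqlqllqllqlqllqlqllqllqlqllqll

Applying the rule to each of the 21 symbols of qlqllqlqllqllqlqllqll gives the pieces ql qll ql qll qll ql qll ql qll qll ql qll qll ql qll ql qll qll ql qll qll, which concatenate to the answer.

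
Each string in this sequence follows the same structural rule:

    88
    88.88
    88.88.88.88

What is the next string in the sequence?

Every step duplicates the string with '.' between the halves.
One more doubling of 88.88.88.88 gives the answer.

88.88.88.88.88.88.88.88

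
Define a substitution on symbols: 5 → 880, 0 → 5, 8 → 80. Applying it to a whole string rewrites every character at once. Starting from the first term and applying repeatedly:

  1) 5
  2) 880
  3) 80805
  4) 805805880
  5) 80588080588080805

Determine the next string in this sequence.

8058808080580588080805805805880

Replace each of the 17 characters of 80588080588080805 in place — 80 5 880 80 80 5 80 5 880 80 80 5 80 5 80 5 880 — and concatenate.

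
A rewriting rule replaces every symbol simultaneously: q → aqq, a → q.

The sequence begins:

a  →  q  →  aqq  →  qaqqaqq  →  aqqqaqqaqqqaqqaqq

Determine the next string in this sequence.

Applying the rule to each of the 17 symbols of aqqqaqqaqqqaqqaqq gives the pieces q aqq aqq aqq q aqq aqq q aqq aqq aqq q aqq aqq q aqq aqq, which concatenate to the answer.

qaqqaqqaqqqaqqaqqqaqqaqqaqqqaqqaqqqaqqaqq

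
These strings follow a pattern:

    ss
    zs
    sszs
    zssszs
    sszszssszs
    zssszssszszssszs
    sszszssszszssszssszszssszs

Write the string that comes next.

This is a Fibonacci-style word recurrence s(k) = s(k−2)·s(k−1): e.g. ss·zs = sszs.
The next term joins zssszssszszssszs and sszszssszszssszssszszssszs.

zssszssszszssszssszszssszszssszssszszssszs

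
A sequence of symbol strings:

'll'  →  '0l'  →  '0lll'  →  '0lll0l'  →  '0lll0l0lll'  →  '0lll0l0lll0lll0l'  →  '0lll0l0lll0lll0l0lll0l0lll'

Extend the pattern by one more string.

From term 3 onward, concatenate the last term with the second-to-last: 0l·ll = 0lll, 0lll·0l = 0lll0l, …
The next term joins 0lll0l0lll0lll0l0lll0l0lll and 0lll0l0lll0lll0l.

0lll0l0lll0lll0l0lll0l0lll0lll0l0lll0lll0l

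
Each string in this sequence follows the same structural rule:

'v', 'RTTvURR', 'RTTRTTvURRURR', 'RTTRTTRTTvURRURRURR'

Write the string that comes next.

Each term wraps the previous one in RTT on the left and URR on the right.
One more step from RTTRTTRTTvURRURRURR gives the answer.

RTTRTTRTTRTTvURRURRURRURR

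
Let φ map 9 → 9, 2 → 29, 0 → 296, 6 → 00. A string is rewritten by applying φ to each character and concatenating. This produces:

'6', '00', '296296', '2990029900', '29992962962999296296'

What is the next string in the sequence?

Applying the rule to each of the 20 symbols of 29992962962999296296 gives the pieces 29 9 9 9 29 9 00 29 9 00 29 9 9 9 29 9 00 29 9 00, which concatenate to the answer.

299992990029900299992990029900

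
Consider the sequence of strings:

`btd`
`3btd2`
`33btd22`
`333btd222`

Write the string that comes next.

Every step adds 3 to the front and 2 to the end of the previous string.
So the next term is 3·333btd222·2.

3333btd2222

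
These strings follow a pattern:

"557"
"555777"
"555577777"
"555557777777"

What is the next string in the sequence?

555555777777777

The n-th term is n+1 5's then 2n-1 7's (n = 1, 2, …).
For the next term, n = 5, so the run lengths are 6, 9.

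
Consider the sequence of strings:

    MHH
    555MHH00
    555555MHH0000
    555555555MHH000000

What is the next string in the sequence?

Every step adds 555 to the front and 00 to the end of the previous string.
Applying this once more to 555555555MHH000000:

555555555555MHH00000000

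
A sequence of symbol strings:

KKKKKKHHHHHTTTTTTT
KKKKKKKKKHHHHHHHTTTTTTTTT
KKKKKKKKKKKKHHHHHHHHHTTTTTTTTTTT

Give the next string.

The n-th term is 3n K's then 2n+1 H's then 2n+3 T's, where the shown terms are n = 2, 3, 4.
At n = 5 the blocks have lengths 15, 11, 13.

KKKKKKKKKKKKKKKHHHHHHHHHHHTTTTTTTTTTTTT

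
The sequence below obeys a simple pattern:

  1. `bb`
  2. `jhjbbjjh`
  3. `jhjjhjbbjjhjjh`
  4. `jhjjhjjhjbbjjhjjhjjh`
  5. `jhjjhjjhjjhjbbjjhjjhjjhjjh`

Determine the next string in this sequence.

jhjjhjjhjjhjjhjbbjjhjjhjjhjjhjjh

Every step adds jhj to the front and jjh to the end of the previous string.
So the next term is jhj·jhjjhjjhjjhjbbjjhjjhjjhjjh·jjh.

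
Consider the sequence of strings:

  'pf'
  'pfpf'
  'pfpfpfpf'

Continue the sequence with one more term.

Every step duplicates the string.
Doubling pfpfpfpf:

pfpfpfpfpfpfpfpf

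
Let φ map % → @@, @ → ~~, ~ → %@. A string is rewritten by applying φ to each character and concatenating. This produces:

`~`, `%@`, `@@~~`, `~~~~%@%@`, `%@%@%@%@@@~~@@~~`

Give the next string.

Rewriting the 16 symbols of %@%@%@%@@@~~@@~~ one by one yields @@ ~~ @@ ~~ @@ ~~ @@ ~~ ~~ ~~ %@ %@ ~~ ~~ %@ %@; concatenated:

@@~~@@~~@@~~@@~~~~~~%@%@~~~~%@%@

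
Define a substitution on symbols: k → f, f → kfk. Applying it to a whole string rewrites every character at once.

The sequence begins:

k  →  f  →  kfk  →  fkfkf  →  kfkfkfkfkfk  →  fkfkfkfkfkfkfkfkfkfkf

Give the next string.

Rewriting the 21 symbols of fkfkfkfkfkfkfkfkfkfkf one by one yields kfk f kfk f kfk f kfk f kfk f kfk f kfk f kfk f kfk f kfk f kfk; concatenated:

kfkfkfkfkfkfkfkfkfkfkfkfkfkfkfkfkfkfkfkfkfk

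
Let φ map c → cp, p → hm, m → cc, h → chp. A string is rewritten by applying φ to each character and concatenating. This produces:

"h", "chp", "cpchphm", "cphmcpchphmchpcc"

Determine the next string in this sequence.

Rewriting the 16 symbols of cphmcpchphmchpcc one by one yields cp hm chp cc cp hm cp chp hm chp cc cp chp hm cp cp; concatenated:

cphmchpcccphmcpchphmchpcccpchphmcpcp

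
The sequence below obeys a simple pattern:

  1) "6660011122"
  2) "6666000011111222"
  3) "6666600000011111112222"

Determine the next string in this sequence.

Reading off run lengths: 6 runs 3, 4, 5; 0 runs 2, 4, 6; 1 runs 3, 5, 7; 2 runs 2, 3, 4 — each is linear in n (n = 1, 2, …).
For the next term, n = 4, so the run lengths are 6, 8, 9, 5.

6666660000000011111111122222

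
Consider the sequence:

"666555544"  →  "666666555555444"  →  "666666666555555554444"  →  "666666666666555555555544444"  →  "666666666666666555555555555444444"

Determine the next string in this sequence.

Each string has the form 6^{3n} 5^{2n+2} 4^{n+1} (n = 1, 2, …).
At n = 6 the blocks have lengths 18, 14, 7.

666666666666666666555555555555554444444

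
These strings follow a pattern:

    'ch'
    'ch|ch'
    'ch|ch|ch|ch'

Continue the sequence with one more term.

Every step duplicates the string with '|' between the halves.
Doubling ch|ch|ch|ch with '|' between the halves:

ch|ch|ch|ch|ch|ch|ch|ch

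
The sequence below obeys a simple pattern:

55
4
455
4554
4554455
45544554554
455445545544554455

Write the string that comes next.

45544554554455445545544554554

From term 3 onward, concatenate the last term with the second-to-last: 4·55 = 455, 455·4 = 4554, …
So term 8 is 455445545544554455·45544554554.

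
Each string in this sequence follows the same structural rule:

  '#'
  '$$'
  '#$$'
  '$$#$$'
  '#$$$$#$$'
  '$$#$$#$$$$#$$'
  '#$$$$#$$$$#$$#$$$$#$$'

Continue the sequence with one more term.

$$#$$#$$$$#$$#$$$$#$$$$#$$#$$$$#$$

This is a Fibonacci-style word recurrence s(k) = s(k−2)·s(k−1): e.g. #·$$ = #$$.
Continuing: $$#$$#$$$$#$$ · #$$$$#$$$$#$$#$$$$#$$ gives term 8.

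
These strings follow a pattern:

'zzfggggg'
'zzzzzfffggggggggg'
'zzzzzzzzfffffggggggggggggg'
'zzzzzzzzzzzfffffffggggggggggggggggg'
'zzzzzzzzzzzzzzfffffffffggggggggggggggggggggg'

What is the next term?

Each string has the form z^{3n-1} f^{2n-1} g^{4n+1} (n = 1, 2, …).
Setting n = 6 gives 17, 11, 25 characters in each block.

zzzzzzzzzzzzzzzzzfffffffffffggggggggggggggggggggggggg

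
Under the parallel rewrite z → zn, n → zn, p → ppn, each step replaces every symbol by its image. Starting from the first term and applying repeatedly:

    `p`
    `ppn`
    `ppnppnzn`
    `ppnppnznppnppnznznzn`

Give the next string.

ppnppnznppnppnznznznppnppnznppnppnznznznznznznzn

φ(ppnppnznppnppnznznzn) expands symbol-by-symbol to ppn ppn zn ppn ppn zn zn zn ppn ppn zn ppn ppn zn zn zn zn zn zn zn; joining the 20 pieces gives the next term.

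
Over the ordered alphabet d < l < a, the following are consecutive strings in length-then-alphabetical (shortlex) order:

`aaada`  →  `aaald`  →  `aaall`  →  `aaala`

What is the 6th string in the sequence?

Stepping forward 2 times from aaala: aaala → aaaad, then the target.

aaaal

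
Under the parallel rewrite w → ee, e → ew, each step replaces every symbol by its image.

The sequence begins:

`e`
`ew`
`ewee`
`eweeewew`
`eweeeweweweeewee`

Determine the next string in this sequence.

Replace each of the 16 characters of eweeeweweweeewee in place — ew ee ew ew ew ee ew ee ew ee ew ew ew ee ew ew — and concatenate.

eweeeweweweeeweeeweeeweweweeewew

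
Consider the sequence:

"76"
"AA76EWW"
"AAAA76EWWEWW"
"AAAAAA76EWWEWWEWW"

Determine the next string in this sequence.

Every step adds AA to the front and EWW to the end of the previous string.
Applying this once more to AAAAAA76EWWEWWEWW:

AAAAAAAA76EWWEWWEWWEWW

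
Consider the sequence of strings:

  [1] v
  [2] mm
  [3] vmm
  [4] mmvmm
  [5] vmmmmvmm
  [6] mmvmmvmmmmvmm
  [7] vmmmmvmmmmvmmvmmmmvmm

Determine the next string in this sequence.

mmvmmvmmmmvmmvmmmmvmmmmvmmvmmmmvmm

From term 3 onward, concatenate the second-to-last term with the last: v·mm = vmm, mm·vmm = mmvmm, …
Continuing: mmvmmvmmmmvmm · vmmmmvmmmmvmmvmmmmvmm gives term 8.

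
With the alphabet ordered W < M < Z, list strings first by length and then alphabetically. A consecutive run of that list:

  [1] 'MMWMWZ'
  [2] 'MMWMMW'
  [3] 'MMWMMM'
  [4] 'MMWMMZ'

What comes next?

MMWMZW

Find the rightmost character of MMWMMZ below Z, bump it to the next letter, and reset everything to its right to W.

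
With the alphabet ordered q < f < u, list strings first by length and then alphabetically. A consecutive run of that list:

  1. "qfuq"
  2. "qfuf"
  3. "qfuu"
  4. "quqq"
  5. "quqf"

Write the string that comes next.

Treat quqf as a base-3 numeral over the given alphabet and add one, carrying through any trailing u's.

ququ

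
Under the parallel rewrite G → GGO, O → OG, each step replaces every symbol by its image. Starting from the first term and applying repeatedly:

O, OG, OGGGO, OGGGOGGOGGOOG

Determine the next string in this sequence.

φ(OGGGOGGOGGOOG) expands symbol-by-symbol to OG GGO GGO GGO OG GGO GGO OG GGO GGO OG OG GGO; joining the 13 pieces gives the next term.

OGGGOGGOGGOOGGGOGGOOGGGOGGOOGOGGGO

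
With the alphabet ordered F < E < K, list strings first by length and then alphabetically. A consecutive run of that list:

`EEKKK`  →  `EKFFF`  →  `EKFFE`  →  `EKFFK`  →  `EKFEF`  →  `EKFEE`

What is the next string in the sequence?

Find the rightmost character of EKFEE below K, bump it to the next letter, and reset everything to its right to F.

EKFEK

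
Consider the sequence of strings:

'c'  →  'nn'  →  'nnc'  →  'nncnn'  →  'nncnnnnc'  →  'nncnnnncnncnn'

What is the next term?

This is a Fibonacci-style word recurrence s(k) = s(k−1)·s(k−2): e.g. nn·c = nnc.
So term 7 is nncnnnncnncnn·nncnnnnc.

nncnnnncnncnnnncnnnnc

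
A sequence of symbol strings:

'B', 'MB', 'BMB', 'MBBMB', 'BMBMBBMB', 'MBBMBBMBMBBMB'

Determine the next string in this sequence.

Each term (from the third on) is the two preceding terms concatenated in order: term 3 = B·MB = BMB.
So term 7 is BMBMBBMB·MBBMBBMBMBBMB.

BMBMBBMBMBBMBBMBMBBMB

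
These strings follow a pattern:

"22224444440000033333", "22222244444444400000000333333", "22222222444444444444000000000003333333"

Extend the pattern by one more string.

22222222224444444444444440000000000000033333333

Reading off run lengths: 2 runs 4, 6, 8; 4 runs 6, 9, 12; 0 runs 5, 8, 11; 3 runs 5, 6, 7 — each is linear in n, where the shown terms are n = 2, 3, 4.
For the next term, n = 5, so the run lengths are 10, 15, 14, 8.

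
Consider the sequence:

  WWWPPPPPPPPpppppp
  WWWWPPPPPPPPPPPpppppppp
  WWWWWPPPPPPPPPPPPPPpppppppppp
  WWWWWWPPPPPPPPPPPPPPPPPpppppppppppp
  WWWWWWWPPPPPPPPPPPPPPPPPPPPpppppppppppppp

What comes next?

Reading off run lengths: W runs 3, 4, 5, 6, 7; P runs 8, 11, 14, 17, 20; p runs 6, 8, 10, 12, 14 — each is linear in n, where the shown terms are n = 3, 4, 5, 6, 7.
At n = 8 the blocks have lengths 8, 23, 16.

WWWWWWWWPPPPPPPPPPPPPPPPPPPPPPPpppppppppppppppp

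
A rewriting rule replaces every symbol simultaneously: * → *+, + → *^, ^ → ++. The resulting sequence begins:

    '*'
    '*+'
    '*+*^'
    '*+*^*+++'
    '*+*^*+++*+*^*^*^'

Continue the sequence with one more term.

Rewriting the 16 symbols of *+*^*+++*+*^*^*^ one by one yields *+ *^ *+ ++ *+ *^ *^ *^ *+ *^ *+ ++ *+ ++ *+ ++; concatenated:

*+*^*+++*+*^*^*^*+*^*+++*+++*+++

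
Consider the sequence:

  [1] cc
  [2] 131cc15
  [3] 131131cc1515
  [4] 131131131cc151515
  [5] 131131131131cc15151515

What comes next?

131131131131131cc1515151515

Every step adds 131 to the front and 15 to the end of the previous string.
So the next term is 131·131131131131cc15151515·15.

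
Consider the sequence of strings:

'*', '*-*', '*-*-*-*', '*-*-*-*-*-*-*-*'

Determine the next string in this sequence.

*-*-*-*-*-*-*-*-*-*-*-*-*-*-*-*

s(k+1) = s(k)·-·s(k) — each term doubles the last with '-' between the halves.
So the next term is two copies of *-*-*-*-*-*-*-* with '-' between the halves.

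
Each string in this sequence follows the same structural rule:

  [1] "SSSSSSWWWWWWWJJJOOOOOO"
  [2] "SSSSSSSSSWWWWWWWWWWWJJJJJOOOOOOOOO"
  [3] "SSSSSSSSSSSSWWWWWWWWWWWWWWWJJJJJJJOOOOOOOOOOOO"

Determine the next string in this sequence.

The n-th term is 3n S's then 4n-1 W's then 2n-1 J's then 3n O's, where the shown terms are n = 2, 3, 4.
For the next term, n = 5, so the run lengths are 15, 19, 9, 15.

SSSSSSSSSSSSSSSWWWWWWWWWWWWWWWWWWWJJJJJJJJJOOOOOOOOOOOOOOO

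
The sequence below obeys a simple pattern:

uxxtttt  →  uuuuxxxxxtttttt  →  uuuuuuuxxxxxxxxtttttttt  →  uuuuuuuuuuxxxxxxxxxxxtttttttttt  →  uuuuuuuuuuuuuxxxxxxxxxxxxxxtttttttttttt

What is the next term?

uuuuuuuuuuuuuuuuxxxxxxxxxxxxxxxxxtttttttttttttt

The n-th term is 3n-2 u's then 3n-1 x's then 2n+2 t's (n = 1, 2, …).
Setting n = 6 gives 16, 17, 14 characters in each block.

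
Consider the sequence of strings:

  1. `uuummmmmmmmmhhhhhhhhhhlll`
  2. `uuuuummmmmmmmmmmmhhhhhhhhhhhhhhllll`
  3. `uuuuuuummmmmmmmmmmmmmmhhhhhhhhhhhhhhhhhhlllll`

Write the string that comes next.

uuuuuuuuummmmmmmmmmmmmmmmmmhhhhhhhhhhhhhhhhhhhhhhllllll

Reading off run lengths: u runs 3, 5, 7; m runs 9, 12, 15; h runs 10, 14, 18; l runs 3, 4, 5 — each is linear in n, where the shown terms are n = 2, 3, 4.
At n = 5 the blocks have lengths 9, 18, 22, 6.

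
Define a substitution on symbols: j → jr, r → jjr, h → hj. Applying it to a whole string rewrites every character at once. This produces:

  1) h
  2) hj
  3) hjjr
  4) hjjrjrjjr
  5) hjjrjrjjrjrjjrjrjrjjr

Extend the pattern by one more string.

Applying the rule to each of the 21 symbols of hjjrjrjjrjrjjrjrjrjjr gives the pieces hj jr jr jjr jr jjr jr jr jjr jr jjr jr jr jjr jr jjr jr jjr jr jr jjr, which concatenate to the answer.

hjjrjrjjrjrjjrjrjrjjrjrjjrjrjrjjrjrjjrjrjjrjrjrjjr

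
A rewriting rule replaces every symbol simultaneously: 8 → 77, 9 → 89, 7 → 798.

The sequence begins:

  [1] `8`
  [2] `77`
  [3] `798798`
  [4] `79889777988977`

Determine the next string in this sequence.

Applying the rule to each of the 14 symbols of 79889777988977 gives the pieces 798 89 77 77 89 798 798 798 89 77 77 89 798 798, which concatenate to the answer.

7988977778979879879889777789798798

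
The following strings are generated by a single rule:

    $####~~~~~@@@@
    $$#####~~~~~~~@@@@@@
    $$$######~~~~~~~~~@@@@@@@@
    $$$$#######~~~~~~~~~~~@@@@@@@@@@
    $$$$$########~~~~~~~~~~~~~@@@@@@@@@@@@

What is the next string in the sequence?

Term n consists of n-1 $'s, followed by n+2 #'s, followed by 2n+1 ~'s, followed by 2n @'s, where the shown terms are n = 2, 3, 4, 5, 6.
At n = 7 the blocks have lengths 6, 9, 15, 14.

$$$$$$#########~~~~~~~~~~~~~~~@@@@@@@@@@@@@@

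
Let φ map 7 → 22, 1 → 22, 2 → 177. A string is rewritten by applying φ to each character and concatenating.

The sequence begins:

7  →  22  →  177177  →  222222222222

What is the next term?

177177177177177177177177177177177177

Expanding 222222222222: 2→177, 2→177, 2→177, 2→177, 2→177, 2→177, 2→177, 2→177, 2→177, 2→177, 2→177, 2→177. Concatenated: 177 177 177 177 177 177 177 177 177 177 177 177.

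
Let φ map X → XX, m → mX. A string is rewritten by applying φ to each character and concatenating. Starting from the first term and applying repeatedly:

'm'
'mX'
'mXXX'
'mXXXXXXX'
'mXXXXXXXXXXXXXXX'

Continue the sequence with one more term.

φ(mXXXXXXXXXXXXXXX) expands symbol-by-symbol to mX XX XX XX XX XX XX XX XX XX XX XX XX XX XX XX; joining the 16 pieces gives the next term.

mXXXXXXXXXXXXXXXXXXXXXXXXXXXXXXX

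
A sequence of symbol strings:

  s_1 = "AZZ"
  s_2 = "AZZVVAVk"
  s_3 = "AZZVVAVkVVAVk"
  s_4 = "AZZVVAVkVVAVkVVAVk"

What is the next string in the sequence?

AZZVVAVkVVAVkVVAVkVVAVk

The strings grow by a fixed suffix VVAVk each time.
So the next term is AZZVVAVkVVAVkVVAVk·VVAVk.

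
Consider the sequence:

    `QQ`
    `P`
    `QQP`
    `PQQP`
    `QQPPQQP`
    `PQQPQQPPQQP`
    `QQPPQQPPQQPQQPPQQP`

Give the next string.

Each term (from the third on) is the two preceding terms concatenated in order: term 3 = QQ·P = QQP.
Continuing: PQQPQQPPQQP · QQPPQQPPQQPQQPPQQP gives term 8.

PQQPQQPPQQPQQPPQQPPQQPQQPPQQP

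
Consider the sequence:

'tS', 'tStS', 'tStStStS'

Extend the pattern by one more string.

s(k+1) = s(k)·s(k) — each term doubles the last.
One more doubling of tStStStS gives the answer.

tStStStStStStStS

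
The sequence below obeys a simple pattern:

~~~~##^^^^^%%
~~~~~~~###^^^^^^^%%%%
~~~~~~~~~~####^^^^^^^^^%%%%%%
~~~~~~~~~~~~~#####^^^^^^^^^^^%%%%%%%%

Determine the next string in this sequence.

Term n consists of 3n-2 ~'s, followed by n #'s, followed by 2n+1 ^'s, followed by 2n-2 %'s, where the shown terms are n = 2, 3, 4, 5.
For the next term, n = 6, so the run lengths are 16, 6, 13, 10.

~~~~~~~~~~~~~~~~######^^^^^^^^^^^^^%%%%%%%%%%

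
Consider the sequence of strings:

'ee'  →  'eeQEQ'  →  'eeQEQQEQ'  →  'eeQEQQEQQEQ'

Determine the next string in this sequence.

The strings grow by a fixed suffix QEQ each time.
So the next term is eeQEQQEQQEQ·QEQ.

eeQEQQEQQEQQEQ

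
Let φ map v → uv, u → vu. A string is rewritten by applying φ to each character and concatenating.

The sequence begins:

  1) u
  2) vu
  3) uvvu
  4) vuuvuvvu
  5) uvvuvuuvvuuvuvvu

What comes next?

Replace each of the 16 characters of uvvuvuuvvuuvuvvu in place — vu uv uv vu uv vu vu uv uv vu vu uv vu uv uv vu — and concatenate.

vuuvuvvuuvvuvuuvuvvuvuuvvuuvuvvu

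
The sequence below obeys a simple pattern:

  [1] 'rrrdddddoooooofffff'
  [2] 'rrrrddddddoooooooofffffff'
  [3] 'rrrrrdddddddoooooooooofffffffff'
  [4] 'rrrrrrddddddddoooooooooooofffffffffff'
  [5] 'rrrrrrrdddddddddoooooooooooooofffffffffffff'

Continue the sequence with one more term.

rrrrrrrrddddddddddoooooooooooooooofffffffffffffff

Term n consists of n r's, followed by n+2 d's, followed by 2n o's, followed by 2n-1 f's, where the shown terms are n = 3, 4, 5, 6, 7.
At n = 8 the blocks have lengths 8, 10, 16, 15.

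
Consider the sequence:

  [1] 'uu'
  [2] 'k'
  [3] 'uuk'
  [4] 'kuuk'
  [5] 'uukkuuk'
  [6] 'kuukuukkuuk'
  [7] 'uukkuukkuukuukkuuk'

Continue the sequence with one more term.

Each term (from the third on) is the two preceding terms concatenated in order: term 3 = uu·k = uuk.
Continuing: kuukuukkuuk · uukkuukkuukuukkuuk gives term 8.

kuukuukkuukuukkuukkuukuukkuuk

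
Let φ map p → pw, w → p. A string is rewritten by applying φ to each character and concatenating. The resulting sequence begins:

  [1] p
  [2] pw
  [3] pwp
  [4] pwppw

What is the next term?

pwppwpwp

Rewriting each symbol of pwppw: p→pw, w→p, p→pw, p→pw, w→p, which concatenates to pw p pw pw p.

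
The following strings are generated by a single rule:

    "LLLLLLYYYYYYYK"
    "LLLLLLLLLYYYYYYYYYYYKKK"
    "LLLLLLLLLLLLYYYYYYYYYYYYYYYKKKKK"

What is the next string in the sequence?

Term n consists of 3n+3 L's, followed by 4n+3 Y's, followed by 2n-1 K's (n = 1, 2, …).
At n = 4 the blocks have lengths 15, 19, 7.

LLLLLLLLLLLLLLLYYYYYYYYYYYYYYYYYYYKKKKKKK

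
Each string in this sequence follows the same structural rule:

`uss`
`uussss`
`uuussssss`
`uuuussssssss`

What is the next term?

uuuuussssssssss

Reading off run lengths: u runs 1, 2, 3, 4; s runs 2, 4, 6, 8 — each is linear in n (n = 1, 2, …).
For the next term, n = 5, so the run lengths are 5, 10.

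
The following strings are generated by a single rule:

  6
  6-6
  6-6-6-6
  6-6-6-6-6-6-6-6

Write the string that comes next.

6-6-6-6-6-6-6-6-6-6-6-6-6-6-6-6

Every step duplicates the string with '-' between the halves.
One more doubling of 6-6-6-6-6-6-6-6 gives the answer.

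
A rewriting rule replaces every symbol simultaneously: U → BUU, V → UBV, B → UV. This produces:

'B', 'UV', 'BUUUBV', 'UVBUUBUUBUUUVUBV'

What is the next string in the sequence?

φ(UVBUUBUUBUUUVUBV) expands symbol-by-symbol to BUU UBV UV BUU BUU UV BUU BUU UV BUU BUU BUU UBV BUU UV UBV; joining the 16 pieces gives the next term.

BUUUBVUVBUUBUUUVBUUBUUUVBUUBUUBUUUBVBUUUVUBV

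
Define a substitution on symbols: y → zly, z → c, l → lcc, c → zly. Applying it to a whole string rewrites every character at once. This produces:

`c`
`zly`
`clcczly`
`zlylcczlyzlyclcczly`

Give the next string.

clcczlylcczlyzlyclcczlyclcczlyzlylcczlyzlyclcczly

Replace each of the 19 characters of zlylcczlyzlyclcczly in place — c lcc zly lcc zly zly c lcc zly c lcc zly zly lcc zly zly c lcc zly — and concatenate.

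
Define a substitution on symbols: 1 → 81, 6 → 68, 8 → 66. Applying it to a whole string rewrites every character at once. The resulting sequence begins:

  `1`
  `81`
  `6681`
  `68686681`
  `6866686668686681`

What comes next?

68666868686668686866686668686681

φ(6866686668686681) expands symbol-by-symbol to 68 66 68 68 68 66 68 68 68 66 68 66 68 68 66 81; joining the 16 pieces gives the next term.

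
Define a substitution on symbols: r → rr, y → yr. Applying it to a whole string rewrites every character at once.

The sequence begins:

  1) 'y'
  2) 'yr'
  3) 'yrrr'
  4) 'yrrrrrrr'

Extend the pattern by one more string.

Apply φ to yrrrrrrr symbol by symbol: y→yr, r→rr, r→rr, r→rr, r→rr, r→rr, r→rr, r→rr; joined: yr rr rr rr rr rr rr rr.

yrrrrrrrrrrrrrrr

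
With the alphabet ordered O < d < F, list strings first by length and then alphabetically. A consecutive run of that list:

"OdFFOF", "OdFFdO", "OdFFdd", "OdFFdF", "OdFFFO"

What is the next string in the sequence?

OdFFFd

Find the rightmost character of OdFFFO below F, bump it to the next letter, and reset everything to its right to O.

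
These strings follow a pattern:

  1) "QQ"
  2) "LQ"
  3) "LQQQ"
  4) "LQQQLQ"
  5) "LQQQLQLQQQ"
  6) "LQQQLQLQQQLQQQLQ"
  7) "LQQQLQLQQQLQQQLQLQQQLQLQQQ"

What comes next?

LQQQLQLQQQLQQQLQLQQQLQLQQQLQQQLQLQQQLQQQLQ

This is a Fibonacci-style word recurrence s(k) = s(k−1)·s(k−2): e.g. LQ·QQ = LQQQ.
The next term joins LQQQLQLQQQLQQQLQLQQQLQLQQQ and LQQQLQLQQQLQQQLQ.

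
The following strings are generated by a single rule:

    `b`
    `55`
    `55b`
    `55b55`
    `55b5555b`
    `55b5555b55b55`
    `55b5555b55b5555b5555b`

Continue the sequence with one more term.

55b5555b55b5555b5555b55b5555b55b55

This is a Fibonacci-style word recurrence s(k) = s(k−1)·s(k−2): e.g. 55·b = 55b.
So term 8 is 55b5555b55b5555b5555b·55b5555b55b55.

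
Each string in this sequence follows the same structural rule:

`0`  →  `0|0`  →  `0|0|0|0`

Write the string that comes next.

0|0|0|0|0|0|0|0

Every step duplicates the string with '|' between the halves.
One more doubling of 0|0|0|0 gives the answer.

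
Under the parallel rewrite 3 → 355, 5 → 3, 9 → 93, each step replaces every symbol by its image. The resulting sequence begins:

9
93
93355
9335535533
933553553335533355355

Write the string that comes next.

Applying the rule to each of the 21 symbols of 933553553335533355355 gives the pieces 93 355 355 3 3 355 3 3 355 355 355 3 3 355 355 355 3 3 355 3 3, which concatenate to the answer.

933553553335533355355355333553553553335533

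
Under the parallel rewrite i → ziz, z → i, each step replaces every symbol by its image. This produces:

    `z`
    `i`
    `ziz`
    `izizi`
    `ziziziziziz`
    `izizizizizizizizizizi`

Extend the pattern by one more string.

Replace each of the 21 characters of izizizizizizizizizizi in place — ziz i ziz i ziz i ziz i ziz i ziz i ziz i ziz i ziz i ziz i ziz — and concatenate.

ziziziziziziziziziziziziziziziziziziziziziz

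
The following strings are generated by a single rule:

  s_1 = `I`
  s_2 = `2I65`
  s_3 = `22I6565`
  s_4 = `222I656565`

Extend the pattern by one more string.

Each term wraps the previous one in 2 on the left and 65 on the right.
Applying this once more to 222I656565:

2222I65656565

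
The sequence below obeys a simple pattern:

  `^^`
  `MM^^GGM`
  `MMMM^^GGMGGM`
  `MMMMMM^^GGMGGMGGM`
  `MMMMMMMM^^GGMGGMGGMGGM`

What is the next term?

MMMMMMMMMM^^GGMGGMGGMGGMGGM

Every step adds MM to the front and GGM to the end of the previous string.
So the next term is MM·MMMMMMMM^^GGMGGMGGMGGM·GGM.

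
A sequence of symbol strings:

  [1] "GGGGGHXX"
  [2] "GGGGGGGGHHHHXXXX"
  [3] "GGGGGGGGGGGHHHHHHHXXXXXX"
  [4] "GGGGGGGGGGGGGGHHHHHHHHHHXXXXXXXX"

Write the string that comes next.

Each string has the form G^{3n+2} H^{3n-2} X^{2n} (n = 1, 2, …).
For the next term, n = 5, so the run lengths are 17, 13, 10.

GGGGGGGGGGGGGGGGGHHHHHHHHHHHHHXXXXXXXXXX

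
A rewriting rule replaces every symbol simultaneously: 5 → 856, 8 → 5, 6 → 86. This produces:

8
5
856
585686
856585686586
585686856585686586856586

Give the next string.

Rewriting the 24 symbols of 585686856585686586856586 one by one yields 856 5 856 86 5 86 5 856 86 856 5 856 86 5 86 856 5 86 5 856 86 856 5 86; concatenated:

856585686586585686856585686586856586585686856586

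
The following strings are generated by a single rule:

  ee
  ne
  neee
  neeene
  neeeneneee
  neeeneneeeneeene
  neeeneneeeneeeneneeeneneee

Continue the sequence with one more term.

From term 3 onward, concatenate the last term with the second-to-last: ne·ee = neee, neee·ne = neeene, …
Continuing: neeeneneeeneeeneneeeneneee · neeeneneeeneeene gives term 8.

neeeneneeeneeeneneeeneneeeneeeneneeeneeene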